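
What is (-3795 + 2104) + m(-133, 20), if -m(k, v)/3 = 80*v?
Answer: -6491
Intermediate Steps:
m(k, v) = -240*v
(-3795 + 2104) + m(-133, 20) = (-3795 + 2104) - 240*20 = -1691 - 4800 = -6491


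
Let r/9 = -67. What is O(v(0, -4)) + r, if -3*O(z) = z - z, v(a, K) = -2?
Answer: -603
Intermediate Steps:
O(z) = 0 (O(z) = -(z - z)/3 = -⅓*0 = 0)
r = -603 (r = 9*(-67) = -603)
O(v(0, -4)) + r = 0 - 603 = -603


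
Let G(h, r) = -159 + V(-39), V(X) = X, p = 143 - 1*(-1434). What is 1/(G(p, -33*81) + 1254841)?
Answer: 1/1254643 ≈ 7.9704e-7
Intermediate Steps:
p = 1577 (p = 143 + 1434 = 1577)
G(h, r) = -198 (G(h, r) = -159 - 39 = -198)
1/(G(p, -33*81) + 1254841) = 1/(-198 + 1254841) = 1/1254643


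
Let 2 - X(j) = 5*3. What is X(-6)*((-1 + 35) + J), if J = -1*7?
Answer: -351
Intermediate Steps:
J = -7
X(j) = -13 (X(j) = 2 - 5*3 = 2 - 1*15 = 2 - 15 = -13)
X(-6)*((-1 + 35) + J) = -13*((-1 + 35) - 7) = -13*(34 - 7) = -13*27 = -351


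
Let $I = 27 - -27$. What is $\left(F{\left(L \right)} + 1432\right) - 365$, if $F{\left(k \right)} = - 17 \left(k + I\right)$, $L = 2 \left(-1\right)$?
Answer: $183$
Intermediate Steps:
$I = 54$ ($I = 27 + 27 = 54$)
$L = -2$
$F{\left(k \right)} = -918 - 17 k$ ($F{\left(k \right)} = - 17 \left(k + 54\right) = - 17 \left(54 + k\right) = -918 - 17 k$)
$\left(F{\left(L \right)} + 1432\right) - 365 = \left(\left(-918 - -34\right) + 1432\right) - 365 = \left(\left(-918 + 34\right) + 1432\right) - 365 = \left(-884 + 1432\right) - 365 = 548 - 365 = 183$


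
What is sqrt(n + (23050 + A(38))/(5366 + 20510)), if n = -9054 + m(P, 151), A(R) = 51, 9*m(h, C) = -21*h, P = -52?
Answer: I*sqrt(13455954943215)/38814 ≈ 94.508*I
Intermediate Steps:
m(h, C) = -7*h/3 (m(h, C) = (-21*h)/9 = -7*h/3)
n = -26798/3 (n = -9054 - 7/3*(-52) = -9054 + 364/3 = -26798/3 ≈ -8932.7)
sqrt(n + (23050 + A(38))/(5366 + 20510)) = sqrt(-26798/3 + (23050 + 51)/(5366 + 20510)) = sqrt(-26798/3 + 23101/25876) = sqrt(-693355745/77628) = I*sqrt(13455954943215)/38814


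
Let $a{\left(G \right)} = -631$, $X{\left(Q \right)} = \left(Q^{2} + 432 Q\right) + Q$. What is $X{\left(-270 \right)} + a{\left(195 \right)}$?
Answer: $-44641$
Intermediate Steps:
$X{\left(Q \right)} = Q^{2} + 433 Q$
$X{\left(-270 \right)} + a{\left(195 \right)} = - 270 \left(433 - 270\right) - 631 = \left(-270\right) 163 - 631 = -44010 - 631 = -44641$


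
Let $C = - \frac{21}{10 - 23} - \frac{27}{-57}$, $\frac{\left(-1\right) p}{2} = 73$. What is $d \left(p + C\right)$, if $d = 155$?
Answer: $- \frac{5509630}{247} \approx -22306.0$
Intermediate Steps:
$p = -146$ ($p = \left(-2\right) 73 = -146$)
$C = \frac{516}{247}$ ($C = - \frac{21}{-13} - - \frac{9}{19} = \left(-21\right) \left(- \frac{1}{13}\right) + \frac{9}{19} = \frac{21}{13} + \frac{9}{19} = \frac{516}{247} \approx 2.0891$)
$d \left(p + C\right) = 155 \left(-146 + \frac{516}{247}\right) = 155 \left(- \frac{35546}{247}\right) = - \frac{5509630}{247}$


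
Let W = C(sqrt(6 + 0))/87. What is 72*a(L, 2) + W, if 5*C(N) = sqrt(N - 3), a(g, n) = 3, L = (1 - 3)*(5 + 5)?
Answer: 216 + sqrt(-3 + sqrt(6))/435 ≈ 216.0 + 0.0017057*I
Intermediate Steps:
L = -20 (L = -2*10 = -20)
C(N) = sqrt(-3 + N)/5 (C(N) = sqrt(N - 3)/5 = sqrt(-3 + N)/5)
W = sqrt(-3 + sqrt(6))/435 (W = (sqrt(-3 + sqrt(6 + 0))/5)/87 = (sqrt(-3 + sqrt(6))/5)*(1/87) = sqrt(-3 + sqrt(6))/435 ≈ 0.0017057*I)
72*a(L, 2) + W = 72*3 + sqrt(-3 + sqrt(6))/435 = 216 + sqrt(-3 + sqrt(6))/435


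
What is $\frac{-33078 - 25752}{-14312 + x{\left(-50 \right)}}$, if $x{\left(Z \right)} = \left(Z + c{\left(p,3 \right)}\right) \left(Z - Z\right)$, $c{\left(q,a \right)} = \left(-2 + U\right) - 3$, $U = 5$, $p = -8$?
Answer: $\frac{29415}{7156} \approx 4.1105$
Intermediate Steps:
$c{\left(q,a \right)} = 0$ ($c{\left(q,a \right)} = \left(-2 + 5\right) - 3 = 3 - 3 = 0$)
$x{\left(Z \right)} = 0$ ($x{\left(Z \right)} = \left(Z + 0\right) \left(Z - Z\right) = Z 0 = 0$)
$\frac{-33078 - 25752}{-14312 + x{\left(-50 \right)}} = \frac{-33078 - 25752}{-14312 + 0} = - \frac{58830}{-14312} = \left(-58830\right) \left(- \frac{1}{14312}\right) = \frac{29415}{7156}$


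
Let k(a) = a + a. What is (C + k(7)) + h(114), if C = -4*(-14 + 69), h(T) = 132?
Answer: -74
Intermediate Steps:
k(a) = 2*a
C = -220 (C = -4*55 = -220)
(C + k(7)) + h(114) = (-220 + 2*7) + 132 = (-220 + 14) + 132 = -206 + 132 = -74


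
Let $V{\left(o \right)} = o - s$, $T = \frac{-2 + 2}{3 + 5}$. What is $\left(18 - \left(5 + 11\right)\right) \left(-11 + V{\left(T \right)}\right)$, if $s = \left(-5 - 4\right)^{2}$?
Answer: $-184$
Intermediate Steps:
$s = 81$ ($s = \left(-9\right)^{2} = 81$)
$T = 0$ ($T = \frac{0}{8} = 0 \cdot \frac{1}{8} = 0$)
$V{\left(o \right)} = -81 + o$ ($V{\left(o \right)} = o - 81 = -81 + o$)
$\left(18 - \left(5 + 11\right)\right) \left(-11 + V{\left(T \right)}\right) = \left(18 - \left(5 + 11\right)\right) \left(-11 + \left(-81 + 0\right)\right) = \left(18 - 16\right) \left(-11 - 81\right) = \left(18 - 16\right) \left(-92\right) = 2 \left(-92\right) = -184$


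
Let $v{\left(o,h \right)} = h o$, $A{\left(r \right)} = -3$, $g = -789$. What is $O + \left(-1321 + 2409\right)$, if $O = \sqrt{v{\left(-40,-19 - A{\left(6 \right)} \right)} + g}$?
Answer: $1088 + i \sqrt{149} \approx 1088.0 + 12.207 i$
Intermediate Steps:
$O = i \sqrt{149}$ ($O = \sqrt{\left(-19 - -3\right) \left(-40\right) - 789} = \sqrt{\left(-19 + 3\right) \left(-40\right) - 789} = \sqrt{\left(-16\right) \left(-40\right) - 789} = \sqrt{640 - 789} = \sqrt{-149} = i \sqrt{149} \approx 12.207 i$)
$O + \left(-1321 + 2409\right) = i \sqrt{149} + \left(-1321 + 2409\right) = i \sqrt{149} + 1088 = 1088 + i \sqrt{149}$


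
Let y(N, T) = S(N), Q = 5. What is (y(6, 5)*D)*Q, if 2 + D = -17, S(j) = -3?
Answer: 285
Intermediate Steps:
D = -19 (D = -2 - 17 = -19)
y(N, T) = -3
(y(6, 5)*D)*Q = -3*(-19)*5 = 57*5 = 285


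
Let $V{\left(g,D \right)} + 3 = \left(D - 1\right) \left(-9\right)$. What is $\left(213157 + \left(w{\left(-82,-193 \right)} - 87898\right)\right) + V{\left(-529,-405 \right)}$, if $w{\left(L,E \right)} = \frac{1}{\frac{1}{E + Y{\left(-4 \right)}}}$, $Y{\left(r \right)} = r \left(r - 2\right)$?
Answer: $128741$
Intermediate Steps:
$Y{\left(r \right)} = r \left(-2 + r\right)$
$V{\left(g,D \right)} = 6 - 9 D$ ($V{\left(g,D \right)} = -3 + \left(D - 1\right) \left(-9\right) = -3 + \left(-1 + D\right) \left(-9\right) = -3 - \left(-9 + 9 D\right) = 6 - 9 D$)
$w{\left(L,E \right)} = 24 + E$ ($w{\left(L,E \right)} = \frac{1}{\frac{1}{E - 4 \left(-2 - 4\right)}} = \frac{1}{\frac{1}{E - -24}} = \frac{1}{\frac{1}{E + 24}} = \frac{1}{\frac{1}{24 + E}} = 24 + E$)
$\left(213157 + \left(w{\left(-82,-193 \right)} - 87898\right)\right) + V{\left(-529,-405 \right)} = \left(213157 + \left(\left(24 - 193\right) - 87898\right)\right) + \left(6 - -3645\right) = \left(213157 - 88067\right) + \left(6 + 3645\right) = \left(213157 - 88067\right) + 3651 = 125090 + 3651 = 128741$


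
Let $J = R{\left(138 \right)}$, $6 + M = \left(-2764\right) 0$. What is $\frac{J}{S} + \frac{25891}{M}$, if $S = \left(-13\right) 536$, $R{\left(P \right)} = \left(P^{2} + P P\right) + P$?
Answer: $- \frac{45159461}{10452} \approx -4320.7$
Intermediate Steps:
$R{\left(P \right)} = P + 2 P^{2}$ ($R{\left(P \right)} = \left(P^{2} + P^{2}\right) + P = 2 P^{2} + P = P + 2 P^{2}$)
$S = -6968$
$M = -6$ ($M = -6 - 0 = -6 + 0 = -6$)
$J = 38226$ ($J = 138 \left(1 + 2 \cdot 138\right) = 138 \left(1 + 276\right) = 138 \cdot 277 = 38226$)
$\frac{J}{S} + \frac{25891}{M} = \frac{38226}{-6968} + \frac{25891}{-6} = 38226 \left(- \frac{1}{6968}\right) + 25891 \left(- \frac{1}{6}\right) = - \frac{19113}{3484} - \frac{25891}{6} = - \frac{45159461}{10452}$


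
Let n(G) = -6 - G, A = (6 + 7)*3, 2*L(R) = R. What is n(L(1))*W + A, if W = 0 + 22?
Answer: -104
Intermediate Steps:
L(R) = R/2
A = 39 (A = 13*3 = 39)
W = 22
n(L(1))*W + A = (-6 - 1/2)*22 + 39 = (-6 - 1*½)*22 + 39 = (-6 - ½)*22 + 39 = -13/2*22 + 39 = -143 + 39 = -104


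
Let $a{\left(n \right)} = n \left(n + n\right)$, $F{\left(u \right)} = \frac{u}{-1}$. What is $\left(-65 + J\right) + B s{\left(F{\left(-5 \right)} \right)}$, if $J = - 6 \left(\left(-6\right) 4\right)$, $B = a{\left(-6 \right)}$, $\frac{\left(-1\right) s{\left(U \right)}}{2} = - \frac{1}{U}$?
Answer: $\frac{539}{5} \approx 107.8$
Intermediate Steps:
$F{\left(u \right)} = - u$ ($F{\left(u \right)} = u \left(-1\right) = - u$)
$a{\left(n \right)} = 2 n^{2}$ ($a{\left(n \right)} = n 2 n = 2 n^{2}$)
$s{\left(U \right)} = \frac{2}{U}$ ($s{\left(U \right)} = - 2 \left(- \frac{1}{U}\right) = \frac{2}{U}$)
$B = 72$ ($B = 2 \left(-6\right)^{2} = 2 \cdot 36 = 72$)
$J = 144$ ($J = \left(-6\right) \left(-24\right) = 144$)
$\left(-65 + J\right) + B s{\left(F{\left(-5 \right)} \right)} = \left(-65 + 144\right) + 72 \frac{2}{\left(-1\right) \left(-5\right)} = 79 + 72 \cdot \frac{2}{5} = 79 + \frac{144}{5} = \frac{539}{5}$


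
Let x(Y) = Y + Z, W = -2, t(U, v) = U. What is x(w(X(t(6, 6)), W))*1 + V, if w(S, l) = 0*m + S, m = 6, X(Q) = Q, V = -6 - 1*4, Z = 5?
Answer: 1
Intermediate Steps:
V = -10 (V = -6 - 4 = -10)
w(S, l) = S (w(S, l) = 0*6 + S = 0 + S = S)
x(Y) = 5 + Y (x(Y) = Y + 5 = 5 + Y)
x(w(X(t(6, 6)), W))*1 + V = (5 + 6)*1 - 10 = 11*1 - 10 = 11 - 10 = 1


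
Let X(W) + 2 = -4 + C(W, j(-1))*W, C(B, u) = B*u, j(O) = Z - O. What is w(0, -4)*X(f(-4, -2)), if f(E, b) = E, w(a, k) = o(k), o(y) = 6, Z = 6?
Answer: 636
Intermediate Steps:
w(a, k) = 6
j(O) = 6 - O
X(W) = -6 + 7*W² (X(W) = -2 + (-4 + (W*(6 - 1*(-1)))*W) = -2 + (-4 + (W*(6 + 1))*W) = -2 + (-4 + (W*7)*W) = -2 + (-4 + (7*W)*W) = -2 + (-4 + 7*W²) = -6 + 7*W²)
w(0, -4)*X(f(-4, -2)) = 6*(-6 + 7*(-4)²) = 6*(-6 + 7*16) = 6*(-6 + 112) = 6*106 = 636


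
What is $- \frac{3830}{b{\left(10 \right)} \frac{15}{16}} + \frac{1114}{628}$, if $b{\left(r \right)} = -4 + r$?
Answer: $- \frac{1919179}{2826} \approx -679.12$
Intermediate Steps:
$- \frac{3830}{b{\left(10 \right)} \frac{15}{16}} + \frac{1114}{628} = - \frac{3830}{\left(-4 + 10\right) \frac{15}{16}} + \frac{1114}{628} = - \frac{3830}{6 \cdot 15 \cdot \frac{1}{16}} + 1114 \cdot \frac{1}{628} = - \frac{3830}{6 \cdot \frac{15}{16}} + \frac{557}{314} = - \frac{3830}{\frac{45}{8}} + \frac{557}{314} = \left(-3830\right) \frac{8}{45} + \frac{557}{314} = - \frac{6128}{9} + \frac{557}{314} = - \frac{1919179}{2826}$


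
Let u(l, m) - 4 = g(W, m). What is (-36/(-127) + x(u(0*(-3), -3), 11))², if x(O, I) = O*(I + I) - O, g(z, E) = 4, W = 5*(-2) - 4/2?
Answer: 456762384/16129 ≈ 28319.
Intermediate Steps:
W = -12 (W = -10 - 4*½ = -10 - 2 = -12)
u(l, m) = 8 (u(l, m) = 4 + 4 = 8)
x(O, I) = -O + 2*I*O (x(O, I) = O*(2*I) - O = 2*I*O - O = -O + 2*I*O)
(-36/(-127) + x(u(0*(-3), -3), 11))² = (-36/(-127) + 8*(-1 + 2*11))² = (-36*(-1/127) + 8*(-1 + 22))² = (36/127 + 8*21)² = (36/127 + 168)² = (21372/127)² = 456762384/16129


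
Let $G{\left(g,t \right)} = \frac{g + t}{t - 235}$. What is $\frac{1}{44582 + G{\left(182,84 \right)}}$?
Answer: $\frac{151}{6731616} \approx 2.2431 \cdot 10^{-5}$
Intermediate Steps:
$G{\left(g,t \right)} = \frac{g + t}{-235 + t}$
$\frac{1}{44582 + G{\left(182,84 \right)}} = \frac{1}{44582 + \frac{182 + 84}{-235 + 84}} = \frac{1}{44582 + \frac{1}{-151} \cdot 266} = \frac{1}{44582 - \frac{266}{151}} = \frac{1}{\frac{6731616}{151}} = \frac{151}{6731616}$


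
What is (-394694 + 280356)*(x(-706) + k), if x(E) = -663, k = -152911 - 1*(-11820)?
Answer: 16207868852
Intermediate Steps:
k = -141091 (k = -152911 + 11820 = -141091)
(-394694 + 280356)*(x(-706) + k) = (-394694 + 280356)*(-663 - 141091) = -114338*(-141754) = 16207868852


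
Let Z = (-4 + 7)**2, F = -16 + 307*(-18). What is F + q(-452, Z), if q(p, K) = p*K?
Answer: -9610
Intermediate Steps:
F = -5542 (F = -16 - 5526 = -5542)
Z = 9 (Z = 3**2 = 9)
q(p, K) = K*p
F + q(-452, Z) = -5542 + 9*(-452) = -5542 - 4068 = -9610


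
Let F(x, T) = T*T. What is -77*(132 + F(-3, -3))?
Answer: -10857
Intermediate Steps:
F(x, T) = T²
-77*(132 + F(-3, -3)) = -77*(132 + (-3)²) = -77*(132 + 9) = -77*141 = -10857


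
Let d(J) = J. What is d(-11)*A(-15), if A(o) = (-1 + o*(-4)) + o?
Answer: -484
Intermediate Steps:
A(o) = -1 - 3*o (A(o) = (-1 - 4*o) + o = -1 - 3*o)
d(-11)*A(-15) = -11*(-1 - 3*(-15)) = -11*(-1 + 45) = -11*44 = -484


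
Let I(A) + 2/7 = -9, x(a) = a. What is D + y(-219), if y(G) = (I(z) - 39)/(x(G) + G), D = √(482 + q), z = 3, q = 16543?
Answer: 169/1533 + 5*√681 ≈ 130.59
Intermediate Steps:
D = 5*√681 (D = √(482 + 16543) = √17025 = 5*√681 ≈ 130.48)
I(A) = -65/7 (I(A) = -2/7 - 9 = -65/7)
y(G) = -169/(7*G) (y(G) = (-65/7 - 39)/(G + G) = -338*1/(2*G)/7 = -169/(7*G))
D + y(-219) = 5*√681 - 169/7/(-219) = 5*√681 - 169/7*(-1/219) = 5*√681 + 169/1533 = 169/1533 + 5*√681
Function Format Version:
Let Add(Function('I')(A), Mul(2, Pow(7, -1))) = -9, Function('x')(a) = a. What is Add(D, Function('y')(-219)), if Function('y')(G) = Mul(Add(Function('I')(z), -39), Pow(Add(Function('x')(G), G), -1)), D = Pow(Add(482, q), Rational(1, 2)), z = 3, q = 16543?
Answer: Add(Rational(169, 1533), Mul(5, Pow(681, Rational(1, 2)))) ≈ 130.59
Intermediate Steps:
D = Mul(5, Pow(681, Rational(1, 2))) (D = Pow(Add(482, 16543), Rational(1, 2)) = Pow(17025, Rational(1, 2)) = Mul(5, Pow(681, Rational(1, 2))) ≈ 130.48)
Function('I')(A) = Rational(-65, 7) (Function('I')(A) = Add(Rational(-2, 7), -9) = Rational(-65, 7))
Function('y')(G) = Mul(Rational(-169, 7), Pow(G, -1)) (Function('y')(G) = Mul(Add(Rational(-65, 7), -39), Pow(Add(G, G), -1)) = Mul(Rational(-338, 7), Pow(Mul(2, G), -1)) = Mul(Rational(-338, 7), Mul(Rational(1, 2), Pow(G, -1))) = Mul(Rational(-169, 7), Pow(G, -1)))
Add(D, Function('y')(-219)) = Add(Mul(5, Pow(681, Rational(1, 2))), Mul(Rational(-169, 7), Pow(-219, -1))) = Add(Mul(5, Pow(681, Rational(1, 2))), Mul(Rational(-169, 7), Rational(-1, 219))) = Add(Mul(5, Pow(681, Rational(1, 2))), Rational(169, 1533)) = Add(Rational(169, 1533), Mul(5, Pow(681, Rational(1, 2))))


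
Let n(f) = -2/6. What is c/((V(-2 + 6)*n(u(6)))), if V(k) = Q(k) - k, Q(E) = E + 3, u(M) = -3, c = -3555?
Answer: 3555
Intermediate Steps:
Q(E) = 3 + E
V(k) = 3 (V(k) = (3 + k) - k = 3)
n(f) = -⅓ (n(f) = -2*⅙ = -⅓)
c/((V(-2 + 6)*n(u(6)))) = -3555/(3*(-⅓)) = -3555/(-1) = -3555*(-1) = 3555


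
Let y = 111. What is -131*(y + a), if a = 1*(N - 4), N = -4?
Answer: -13493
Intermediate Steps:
a = -8 (a = 1*(-4 - 4) = 1*(-8) = -8)
-131*(y + a) = -131*(111 - 8) = -131*103 = -13493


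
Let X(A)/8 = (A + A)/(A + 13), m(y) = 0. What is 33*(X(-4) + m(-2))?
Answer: -704/3 ≈ -234.67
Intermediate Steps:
X(A) = 16*A/(13 + A) (X(A) = 8*((A + A)/(A + 13)) = 8*((2*A)/(13 + A)) = 8*(2*A/(13 + A)) = 16*A/(13 + A))
33*(X(-4) + m(-2)) = 33*(16*(-4)/(13 - 4) + 0) = 33*(16*(-4)/9 + 0) = 33*(16*(-4)*(1/9) + 0) = 33*(-64/9 + 0) = 33*(-64/9) = -704/3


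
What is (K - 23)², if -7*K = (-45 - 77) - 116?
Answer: 121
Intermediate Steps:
K = 34 (K = -((-45 - 77) - 116)/7 = -(-122 - 116)/7 = -⅐*(-238) = 34)
(K - 23)² = (34 - 23)² = 11² = 121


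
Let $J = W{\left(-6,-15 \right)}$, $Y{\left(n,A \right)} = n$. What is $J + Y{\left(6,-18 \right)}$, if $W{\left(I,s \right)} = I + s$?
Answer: $-15$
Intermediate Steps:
$J = -21$ ($J = -6 - 15 = -21$)
$J + Y{\left(6,-18 \right)} = -21 + 6 = -15$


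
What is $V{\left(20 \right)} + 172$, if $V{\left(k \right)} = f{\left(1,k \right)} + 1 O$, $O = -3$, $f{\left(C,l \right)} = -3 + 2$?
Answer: $168$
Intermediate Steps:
$f{\left(C,l \right)} = -1$
$V{\left(k \right)} = -4$ ($V{\left(k \right)} = -1 + 1 \left(-3\right) = -1 - 3 = -4$)
$V{\left(20 \right)} + 172 = -4 + 172 = 168$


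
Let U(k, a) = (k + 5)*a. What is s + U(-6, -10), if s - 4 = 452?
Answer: 466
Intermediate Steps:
s = 456 (s = 4 + 452 = 456)
U(k, a) = a*(5 + k) (U(k, a) = (5 + k)*a = a*(5 + k))
s + U(-6, -10) = 456 - 10*(5 - 6) = 456 - 10*(-1) = 456 + 10 = 466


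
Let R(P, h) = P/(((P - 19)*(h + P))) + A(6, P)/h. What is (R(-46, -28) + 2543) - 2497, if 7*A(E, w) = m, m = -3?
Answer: 21686187/471380 ≈ 46.006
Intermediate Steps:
A(E, w) = -3/7 (A(E, w) = (⅐)*(-3) = -3/7)
R(P, h) = -3/(7*h) + P/((-19 + P)*(P + h)) (R(P, h) = P/(((P - 19)*(h + P))) - 3/(7*h) = P/(((-19 + P)*(P + h))) - 3/(7*h) = P*(1/((-19 + P)*(P + h))) - 3/(7*h) = P/((-19 + P)*(P + h)) - 3/(7*h) = -3/(7*h) + P/((-19 + P)*(P + h)))
(R(-46, -28) + 2543) - 2497 = ((⅐)*(-3*(-46)² + 57*(-46) + 57*(-28) + 4*(-46)*(-28))/(-28*((-46)² - 19*(-46) - 19*(-28) - 46*(-28))) + 2543) - 2497 = ((⅐)*(-1/28)*(-3*2116 - 2622 - 1596 + 5152)/(2116 + 874 + 532 + 1288) + 2543) - 2497 = ((⅐)*(-1/28)*(-6348 - 2622 - 1596 + 5152)/4810 + 2543) - 2497 = ((⅐)*(-1/28)*(1/4810)*(-5414) + 2543) - 2497 = (2707/471380 + 2543) - 2497 = 1198722047/471380 - 2497 = 21686187/471380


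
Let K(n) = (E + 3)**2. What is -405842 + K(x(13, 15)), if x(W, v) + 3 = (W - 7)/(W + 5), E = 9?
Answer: -405698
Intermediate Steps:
x(W, v) = -3 + (-7 + W)/(5 + W) (x(W, v) = -3 + (W - 7)/(W + 5) = -3 + (-7 + W)/(5 + W))
K(n) = 144 (K(n) = (9 + 3)**2 = 12**2 = 144)
-405842 + K(x(13, 15)) = -405842 + 144 = -405698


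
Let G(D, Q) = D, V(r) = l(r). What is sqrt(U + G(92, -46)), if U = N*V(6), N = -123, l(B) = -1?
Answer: sqrt(215) ≈ 14.663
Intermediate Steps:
V(r) = -1
U = 123 (U = -123*(-1) = 123)
sqrt(U + G(92, -46)) = sqrt(123 + 92) = sqrt(215)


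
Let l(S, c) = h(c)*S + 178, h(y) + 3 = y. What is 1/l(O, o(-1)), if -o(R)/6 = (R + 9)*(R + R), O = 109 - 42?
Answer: 1/6409 ≈ 0.00015603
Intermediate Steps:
O = 67
h(y) = -3 + y
o(R) = -12*R*(9 + R) (o(R) = -6*(R + 9)*(R + R) = -6*(9 + R)*2*R = -12*R*(9 + R))
l(S, c) = 178 + S*(-3 + c) (l(S, c) = (-3 + c)*S + 178 = S*(-3 + c) + 178 = 178 + S*(-3 + c))
1/l(O, o(-1)) = 1/(178 + 67*(-3 - 12*(-1)*(9 - 1))) = 1/(178 + 67*(-3 - 12*(-1)*8)) = 1/(178 + 67*(-3 + 96)) = 1/(178 + 67*93) = 1/(178 + 6231) = 1/6409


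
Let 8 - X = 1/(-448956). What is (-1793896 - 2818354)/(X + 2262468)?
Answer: -2070697311000/1015752175057 ≈ -2.0386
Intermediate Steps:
X = 3591649/448956 (X = 8 - 1/(-448956) = 8 - 1*(-1/448956) = 8 + 1/448956 = 3591649/448956 ≈ 8.0000)
(-1793896 - 2818354)/(X + 2262468) = (-1793896 - 2818354)/(3591649/448956 + 2262468) = -4612250/1015752175057/448956 = -4612250*448956/1015752175057 = -2070697311000/1015752175057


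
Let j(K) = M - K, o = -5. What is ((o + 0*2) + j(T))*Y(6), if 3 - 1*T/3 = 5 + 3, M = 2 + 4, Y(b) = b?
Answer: 96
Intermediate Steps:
M = 6
T = -15 (T = 9 - 3*(5 + 3) = 9 - 3*8 = 9 - 24 = -15)
j(K) = 6 - K
((o + 0*2) + j(T))*Y(6) = ((-5 + 0*2) + (6 - 1*(-15)))*6 = ((-5 + 0) + (6 + 15))*6 = (-5 + 21)*6 = 16*6 = 96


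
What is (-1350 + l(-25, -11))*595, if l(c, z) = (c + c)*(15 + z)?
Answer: -922250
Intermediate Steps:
l(c, z) = 2*c*(15 + z) (l(c, z) = (2*c)*(15 + z) = 2*c*(15 + z))
(-1350 + l(-25, -11))*595 = (-1350 + 2*(-25)*(15 - 11))*595 = (-1350 + 2*(-25)*4)*595 = (-1350 - 200)*595 = -1550*595 = -922250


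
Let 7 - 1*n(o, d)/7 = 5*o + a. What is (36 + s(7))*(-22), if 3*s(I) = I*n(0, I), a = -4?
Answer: -14234/3 ≈ -4744.7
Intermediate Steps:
n(o, d) = 77 - 35*o (n(o, d) = 49 - 7*(5*o - 4) = 49 - 7*(-4 + 5*o) = 49 + (28 - 35*o) = 77 - 35*o)
s(I) = 77*I/3 (s(I) = (I*(77 - 35*0))/3 = (I*(77 + 0))/3 = (I*77)/3 = (77*I)/3 = 77*I/3)
(36 + s(7))*(-22) = (36 + (77/3)*7)*(-22) = (36 + 539/3)*(-22) = (647/3)*(-22) = -14234/3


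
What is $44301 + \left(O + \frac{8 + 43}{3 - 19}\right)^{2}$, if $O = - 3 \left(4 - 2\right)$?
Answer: $\frac{11362665}{256} \approx 44385.0$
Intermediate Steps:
$O = -6$ ($O = \left(-3\right) 2 = -6$)
$44301 + \left(O + \frac{8 + 43}{3 - 19}\right)^{2} = 44301 + \left(-6 + \frac{8 + 43}{3 - 19}\right)^{2} = 44301 + \left(-6 + \frac{51}{-16}\right)^{2} = 44301 + \left(-6 + 51 \left(- \frac{1}{16}\right)\right)^{2} = 44301 + \left(-6 - \frac{51}{16}\right)^{2} = 44301 + \left(- \frac{147}{16}\right)^{2} = 44301 + \frac{21609}{256} = \frac{11362665}{256}$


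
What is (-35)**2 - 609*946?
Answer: -574889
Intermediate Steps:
(-35)**2 - 609*946 = 1225 - 576114 = -574889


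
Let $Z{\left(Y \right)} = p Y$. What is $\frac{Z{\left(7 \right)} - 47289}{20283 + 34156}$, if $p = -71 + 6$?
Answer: $- \frac{47744}{54439} \approx -0.87702$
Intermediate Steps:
$p = -65$
$Z{\left(Y \right)} = - 65 Y$
$\frac{Z{\left(7 \right)} - 47289}{20283 + 34156} = \frac{\left(-65\right) 7 - 47289}{20283 + 34156} = \frac{-455 - 47289}{54439} = \left(-47744\right) \frac{1}{54439} = - \frac{47744}{54439}$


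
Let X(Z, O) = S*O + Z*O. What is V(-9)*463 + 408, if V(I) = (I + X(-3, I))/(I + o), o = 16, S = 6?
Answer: -13812/7 ≈ -1973.1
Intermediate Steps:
X(Z, O) = 6*O + O*Z (X(Z, O) = 6*O + Z*O = 6*O + O*Z)
V(I) = 4*I/(16 + I) (V(I) = (I + I*(6 - 3))/(I + 16) = (I + I*3)/(16 + I) = (I + 3*I)/(16 + I) = (4*I)/(16 + I) = 4*I/(16 + I))
V(-9)*463 + 408 = (4*(-9)/(16 - 9))*463 + 408 = (4*(-9)/7)*463 + 408 = (4*(-9)*(⅐))*463 + 408 = -36/7*463 + 408 = -16668/7 + 408 = -13812/7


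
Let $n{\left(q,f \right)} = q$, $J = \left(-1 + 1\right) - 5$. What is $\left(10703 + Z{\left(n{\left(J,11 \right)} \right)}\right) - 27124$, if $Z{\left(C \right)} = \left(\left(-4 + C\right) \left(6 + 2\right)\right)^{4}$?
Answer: $26857435$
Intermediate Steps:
$J = -5$ ($J = 0 - 5 = -5$)
$Z{\left(C \right)} = \left(-32 + 8 C\right)^{4}$ ($Z{\left(C \right)} = \left(\left(-4 + C\right) 8\right)^{4} = \left(-32 + 8 C\right)^{4}$)
$\left(10703 + Z{\left(n{\left(J,11 \right)} \right)}\right) - 27124 = \left(10703 + 4096 \left(-4 - 5\right)^{4}\right) - 27124 = \left(10703 + 4096 \left(-9\right)^{4}\right) - 27124 = \left(10703 + 4096 \cdot 6561\right) - 27124 = \left(10703 + 26873856\right) - 27124 = 26884559 - 27124 = 26857435$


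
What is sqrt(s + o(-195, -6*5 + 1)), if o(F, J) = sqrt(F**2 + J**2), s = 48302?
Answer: sqrt(48302 + sqrt(38866)) ≈ 220.23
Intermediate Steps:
sqrt(s + o(-195, -6*5 + 1)) = sqrt(48302 + sqrt((-195)**2 + (-6*5 + 1)**2)) = sqrt(48302 + sqrt(38025 + (-30 + 1)**2)) = sqrt(48302 + sqrt(38025 + (-29)**2)) = sqrt(48302 + sqrt(38025 + 841)) = sqrt(48302 + sqrt(38866))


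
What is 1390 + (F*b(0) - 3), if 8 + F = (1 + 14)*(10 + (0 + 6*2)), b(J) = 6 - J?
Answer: 3319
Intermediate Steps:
F = 322 (F = -8 + (1 + 14)*(10 + (0 + 6*2)) = -8 + 15*(10 + (0 + 12)) = -8 + 15*(10 + 12) = -8 + 15*22 = -8 + 330 = 322)
1390 + (F*b(0) - 3) = 1390 + (322*(6 - 1*0) - 3) = 1390 + (322*(6 + 0) - 3) = 1390 + (322*6 - 3) = 1390 + (1932 - 3) = 1390 + 1929 = 3319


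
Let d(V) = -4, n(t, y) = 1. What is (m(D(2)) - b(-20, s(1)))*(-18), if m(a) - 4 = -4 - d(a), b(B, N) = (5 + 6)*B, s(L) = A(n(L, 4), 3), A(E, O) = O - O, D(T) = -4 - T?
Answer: -4032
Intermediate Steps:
A(E, O) = 0
s(L) = 0
b(B, N) = 11*B
m(a) = 4 (m(a) = 4 + (-4 - 1*(-4)) = 4 + (-4 + 4) = 4 + 0 = 4)
(m(D(2)) - b(-20, s(1)))*(-18) = (4 - 11*(-20))*(-18) = (4 - 1*(-220))*(-18) = (4 + 220)*(-18) = 224*(-18) = -4032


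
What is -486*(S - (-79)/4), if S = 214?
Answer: -227205/2 ≈ -1.1360e+5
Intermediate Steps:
-486*(S - (-79)/4) = -486*(214 - (-79)/4) = -486*(214 - 1*(-79/4)) = -486*(214 + 79/4) = -486*935/4 = -227205/2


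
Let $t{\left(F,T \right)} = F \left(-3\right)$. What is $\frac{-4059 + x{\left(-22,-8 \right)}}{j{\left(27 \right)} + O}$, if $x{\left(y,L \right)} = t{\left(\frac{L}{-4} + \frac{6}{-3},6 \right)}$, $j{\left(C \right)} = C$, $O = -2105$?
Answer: $\frac{4059}{2078} \approx 1.9533$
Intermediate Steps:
$t{\left(F,T \right)} = - 3 F$
$x{\left(y,L \right)} = 6 + \frac{3 L}{4}$ ($x{\left(y,L \right)} = - 3 \left(\frac{L}{-4} + \frac{6}{-3}\right) = - 3 \left(L \left(- \frac{1}{4}\right) + 6 \left(- \frac{1}{3}\right)\right) = - 3 \left(- \frac{L}{4} - 2\right) = - 3 \left(-2 - \frac{L}{4}\right) = 6 + \frac{3 L}{4}$)
$\frac{-4059 + x{\left(-22,-8 \right)}}{j{\left(27 \right)} + O} = \frac{-4059 + \left(6 + \frac{3}{4} \left(-8\right)\right)}{27 - 2105} = \frac{-4059 + \left(6 - 6\right)}{-2078} = \left(-4059 + 0\right) \left(- \frac{1}{2078}\right) = \left(-4059\right) \left(- \frac{1}{2078}\right) = \frac{4059}{2078}$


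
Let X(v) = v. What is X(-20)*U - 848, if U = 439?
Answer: -9628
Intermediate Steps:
X(-20)*U - 848 = -20*439 - 848 = -8780 - 848 = -9628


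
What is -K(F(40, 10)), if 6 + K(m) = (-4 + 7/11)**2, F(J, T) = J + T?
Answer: -643/121 ≈ -5.3140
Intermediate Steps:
K(m) = 643/121 (K(m) = -6 + (-4 + 7/11)**2 = -6 + (-37/11)**2 = -6 + 1369/121 = 643/121)
-K(F(40, 10)) = -1*643/121 = -643/121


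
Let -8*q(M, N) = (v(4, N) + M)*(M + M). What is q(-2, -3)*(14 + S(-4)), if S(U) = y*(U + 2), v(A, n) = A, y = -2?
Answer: 18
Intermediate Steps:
q(M, N) = -M*(4 + M)/4 (q(M, N) = -(4 + M)*(M + M)/8 = -(4 + M)*2*M/8 = -M*(4 + M)/4)
S(U) = -4 - 2*U (S(U) = -2*(U + 2) = -2*(2 + U) = -4 - 2*U)
q(-2, -3)*(14 + S(-4)) = (-¼*(-2)*(4 - 2))*(14 + (-4 - 2*(-4))) = (-¼*(-2)*2)*(14 + (-4 + 8)) = 1*(14 + 4) = 1*18 = 18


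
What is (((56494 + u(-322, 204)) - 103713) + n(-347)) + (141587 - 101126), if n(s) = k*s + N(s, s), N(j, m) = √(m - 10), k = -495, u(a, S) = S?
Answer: 165211 + I*√357 ≈ 1.6521e+5 + 18.894*I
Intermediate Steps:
N(j, m) = √(-10 + m)
n(s) = √(-10 + s) - 495*s (n(s) = -495*s + √(-10 + s) = √(-10 + s) - 495*s)
(((56494 + u(-322, 204)) - 103713) + n(-347)) + (141587 - 101126) = (((56494 + 204) - 103713) + (√(-10 - 347) - 495*(-347))) + (141587 - 101126) = ((56698 - 103713) + (√(-357) + 171765)) + 40461 = (-47015 + (I*√357 + 171765)) + 40461 = (-47015 + (171765 + I*√357)) + 40461 = (124750 + I*√357) + 40461 = 165211 + I*√357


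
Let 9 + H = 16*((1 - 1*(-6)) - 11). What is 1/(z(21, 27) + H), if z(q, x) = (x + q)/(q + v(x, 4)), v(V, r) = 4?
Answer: -25/1777 ≈ -0.014069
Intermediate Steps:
z(q, x) = (q + x)/(4 + q) (z(q, x) = (x + q)/(q + 4) = (q + x)/(4 + q))
H = -73 (H = -9 + 16*((1 - 1*(-6)) - 11) = -9 + 16*((1 + 6) - 11) = -9 + 16*(7 - 11) = -9 + 16*(-4) = -9 - 64 = -73)
1/(z(21, 27) + H) = 1/((21 + 27)/(4 + 21) - 73) = 1/(48/25 - 73) = 1/(-1777/25) = -25/1777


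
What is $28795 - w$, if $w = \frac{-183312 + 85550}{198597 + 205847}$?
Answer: $\frac{5823031371}{202222} \approx 28795.0$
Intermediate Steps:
$w = - \frac{48881}{202222}$ ($w = - \frac{97762}{404444} = \left(-97762\right) \frac{1}{404444} = - \frac{48881}{202222} \approx -0.24172$)
$28795 - w = 28795 - - \frac{48881}{202222} = 28795 + \frac{48881}{202222} = \frac{5823031371}{202222}$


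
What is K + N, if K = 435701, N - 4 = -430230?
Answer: 5475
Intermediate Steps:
N = -430226 (N = 4 - 430230 = -430226)
K + N = 435701 - 430226 = 5475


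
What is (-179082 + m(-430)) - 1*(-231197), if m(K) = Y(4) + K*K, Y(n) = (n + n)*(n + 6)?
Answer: 237095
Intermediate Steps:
Y(n) = 2*n*(6 + n) (Y(n) = (2*n)*(6 + n) = 2*n*(6 + n))
m(K) = 80 + K² (m(K) = 2*4*(6 + 4) + K*K = 2*4*10 + K² = 80 + K²)
(-179082 + m(-430)) - 1*(-231197) = (-179082 + (80 + (-430)²)) - 1*(-231197) = (-179082 + (80 + 184900)) + 231197 = (-179082 + 184980) + 231197 = 5898 + 231197 = 237095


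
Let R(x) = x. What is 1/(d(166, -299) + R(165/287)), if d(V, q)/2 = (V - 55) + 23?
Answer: 287/77081 ≈ 0.0037234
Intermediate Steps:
d(V, q) = -64 + 2*V (d(V, q) = 2*((V - 55) + 23) = 2*((-55 + V) + 23) = 2*(-32 + V) = -64 + 2*V)
1/(d(166, -299) + R(165/287)) = 1/((-64 + 2*166) + 165/287) = 1/((-64 + 332) + 165*(1/287)) = 1/(268 + 165/287) = 1/(77081/287) = 287/77081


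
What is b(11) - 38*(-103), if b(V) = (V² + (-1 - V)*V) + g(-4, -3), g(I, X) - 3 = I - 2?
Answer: 3900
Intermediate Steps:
g(I, X) = 1 + I (g(I, X) = 3 + (I - 2) = 3 + (-2 + I) = 1 + I)
b(V) = -3 + V² + V*(-1 - V) (b(V) = (V² + (-1 - V)*V) + (1 - 4) = (V² + V*(-1 - V)) - 3 = -3 + V² + V*(-1 - V))
b(11) - 38*(-103) = (-3 - 1*11) - 38*(-103) = (-3 - 11) + 3914 = -14 + 3914 = 3900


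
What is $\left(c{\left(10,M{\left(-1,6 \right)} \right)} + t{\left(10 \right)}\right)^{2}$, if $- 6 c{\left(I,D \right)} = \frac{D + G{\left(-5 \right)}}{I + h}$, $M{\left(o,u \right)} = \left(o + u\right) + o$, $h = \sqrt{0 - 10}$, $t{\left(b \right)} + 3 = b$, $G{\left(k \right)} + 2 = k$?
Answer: $\frac{- 17921 i + 3948 \sqrt{10}}{40 \left(- 9 i + 2 \sqrt{10}\right)} \approx 49.638 - 0.20254 i$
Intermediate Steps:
$G{\left(k \right)} = -2 + k$
$t{\left(b \right)} = -3 + b$
$h = i \sqrt{10}$ ($h = \sqrt{-10} = i \sqrt{10} \approx 3.1623 i$)
$M{\left(o,u \right)} = u + 2 o$
$c{\left(I,D \right)} = - \frac{-7 + D}{6 \left(I + i \sqrt{10}\right)}$ ($c{\left(I,D \right)} = - \frac{\left(D - 7\right) \frac{1}{I + i \sqrt{10}}}{6} = - \frac{\left(-7 + D\right) \frac{1}{I + i \sqrt{10}}}{6} = - \frac{\frac{1}{I + i \sqrt{10}} \left(-7 + D\right)}{6} = - \frac{-7 + D}{6 \left(I + i \sqrt{10}\right)}$)
$\left(c{\left(10,M{\left(-1,6 \right)} \right)} + t{\left(10 \right)}\right)^{2} = \left(\frac{7 - \left(6 + 2 \left(-1\right)\right)}{6 \left(10 + i \sqrt{10}\right)} + \left(-3 + 10\right)\right)^{2} = \left(\frac{7 - \left(6 - 2\right)}{6 \left(10 + i \sqrt{10}\right)} + 7\right)^{2} = \left(\frac{7 - 4}{6 \left(10 + i \sqrt{10}\right)} + 7\right)^{2} = \left(\frac{1}{6} \frac{1}{10 + i \sqrt{10}} \cdot 3 + 7\right)^{2} = \left(\frac{1}{2 \left(10 + i \sqrt{10}\right)} + 7\right)^{2} = \left(7 + \frac{1}{2 \left(10 + i \sqrt{10}\right)}\right)^{2}$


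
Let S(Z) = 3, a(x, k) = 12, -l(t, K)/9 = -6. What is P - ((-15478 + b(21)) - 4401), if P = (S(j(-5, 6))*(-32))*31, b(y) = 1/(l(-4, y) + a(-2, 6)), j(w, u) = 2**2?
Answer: 1115597/66 ≈ 16903.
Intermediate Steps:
l(t, K) = 54 (l(t, K) = -9*(-6) = 54)
j(w, u) = 4
b(y) = 1/66 (b(y) = 1/(54 + 12) = 1/66)
P = -2976 (P = (3*(-32))*31 = -96*31 = -2976)
P - ((-15478 + b(21)) - 4401) = -2976 - ((-15478 + 1/66) - 4401) = -2976 - (-1021547/66 - 4401) = -2976 - 1*(-1312013/66) = -2976 + 1312013/66 = 1115597/66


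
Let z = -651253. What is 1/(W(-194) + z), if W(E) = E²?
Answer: -1/613617 ≈ -1.6297e-6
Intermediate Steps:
1/(W(-194) + z) = 1/((-194)² - 651253) = 1/(37636 - 651253) = 1/(-613617) = -1/613617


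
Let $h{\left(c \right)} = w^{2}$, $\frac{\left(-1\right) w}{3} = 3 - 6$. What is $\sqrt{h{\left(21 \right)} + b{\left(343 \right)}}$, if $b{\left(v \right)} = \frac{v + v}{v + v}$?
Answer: $\sqrt{82} \approx 9.0554$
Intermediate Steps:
$b{\left(v \right)} = 1$ ($b{\left(v \right)} = \frac{2 v}{2 v} = 2 v \frac{1}{2 v} = 1$)
$w = 9$ ($w = - 3 \left(3 - 6\right) = \left(-3\right) \left(-3\right) = 9$)
$h{\left(c \right)} = 81$ ($h{\left(c \right)} = 9^{2} = 81$)
$\sqrt{h{\left(21 \right)} + b{\left(343 \right)}} = \sqrt{81 + 1} = \sqrt{82}$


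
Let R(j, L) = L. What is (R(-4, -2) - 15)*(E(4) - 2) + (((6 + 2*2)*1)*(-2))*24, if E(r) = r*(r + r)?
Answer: -990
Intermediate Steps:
E(r) = 2*r**2 (E(r) = r*(2*r) = 2*r**2)
(R(-4, -2) - 15)*(E(4) - 2) + (((6 + 2*2)*1)*(-2))*24 = (-2 - 15)*(2*4**2 - 2) + (((6 + 2*2)*1)*(-2))*24 = -17*(2*16 - 2) + (((6 + 4)*1)*(-2))*24 = -17*(32 - 2) + ((10*1)*(-2))*24 = -17*30 + (10*(-2))*24 = -510 - 20*24 = -510 - 480 = -990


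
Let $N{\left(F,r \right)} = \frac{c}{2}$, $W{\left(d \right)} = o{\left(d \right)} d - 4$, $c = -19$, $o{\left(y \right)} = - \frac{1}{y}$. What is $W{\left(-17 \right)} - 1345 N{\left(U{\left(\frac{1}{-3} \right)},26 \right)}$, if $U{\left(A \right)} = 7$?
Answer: $\frac{25545}{2} \approx 12773.0$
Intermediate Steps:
$W{\left(d \right)} = -5$ ($W{\left(d \right)} = - \frac{1}{d} d - 4 = -1 - 4 = -5$)
$N{\left(F,r \right)} = - \frac{19}{2}$
$W{\left(-17 \right)} - 1345 N{\left(U{\left(\frac{1}{-3} \right)},26 \right)} = -5 - - \frac{25555}{2} = -5 + \frac{25555}{2} = \frac{25545}{2}$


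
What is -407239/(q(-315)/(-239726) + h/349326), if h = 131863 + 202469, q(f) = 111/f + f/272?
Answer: -18036815194564524960/42389704358671 ≈ -4.2550e+5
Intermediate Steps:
q(f) = 111/f + f/272 (q(f) = 111/f + f*(1/272) = 111/f + f/272)
h = 334332
-407239/(q(-315)/(-239726) + h/349326) = -407239/((111/(-315) + (1/272)*(-315))/(-239726) + 334332/349326) = -407239/((111*(-1/315) - 315/272)*(-1/239726) + 334332*(1/349326)) = -407239/((-37/105 - 315/272)*(-1/239726) + 18574/19407) = -407239/(-43139/28560*(-1/239726) + 18574/19407) = -407239/(43139/6846574560 + 18574/19407) = -407239/42389704358671/44290490828640 = -407239*44290490828640/42389704358671 = -18036815194564524960/42389704358671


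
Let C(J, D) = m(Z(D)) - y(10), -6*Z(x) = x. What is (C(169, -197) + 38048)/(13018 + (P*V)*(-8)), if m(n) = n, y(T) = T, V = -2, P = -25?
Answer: 228425/75708 ≈ 3.0172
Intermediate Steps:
Z(x) = -x/6
C(J, D) = -10 - D/6 (C(J, D) = -D/6 - 1*10 = -D/6 - 10 = -10 - D/6)
(C(169, -197) + 38048)/(13018 + (P*V)*(-8)) = ((-10 - 1/6*(-197)) + 38048)/(13018 - 25*(-2)*(-8)) = ((-10 + 197/6) + 38048)/(13018 + 50*(-8)) = (137/6 + 38048)/(13018 - 400) = (228425/6)/12618 = (228425/6)*(1/12618) = 228425/75708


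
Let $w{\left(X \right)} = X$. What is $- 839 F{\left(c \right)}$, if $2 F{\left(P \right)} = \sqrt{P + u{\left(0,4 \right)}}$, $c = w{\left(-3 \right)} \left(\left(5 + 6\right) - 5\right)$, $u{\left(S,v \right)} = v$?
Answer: $- \frac{839 i \sqrt{14}}{2} \approx - 1569.6 i$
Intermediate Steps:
$c = -18$ ($c = - 3 \left(\left(5 + 6\right) - 5\right) = - 3 \left(11 - 5\right) = \left(-3\right) 6 = -18$)
$F{\left(P \right)} = \frac{\sqrt{4 + P}}{2}$ ($F{\left(P \right)} = \frac{\sqrt{P + 4}}{2} = \frac{\sqrt{4 + P}}{2}$)
$- 839 F{\left(c \right)} = - 839 \frac{\sqrt{4 - 18}}{2} = - 839 \frac{\sqrt{-14}}{2} = - 839 \frac{i \sqrt{14}}{2} = - \frac{839 i \sqrt{14}}{2}$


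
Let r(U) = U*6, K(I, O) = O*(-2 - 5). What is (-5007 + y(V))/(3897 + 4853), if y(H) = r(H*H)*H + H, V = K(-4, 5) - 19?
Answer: -189969/1750 ≈ -108.55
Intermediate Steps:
K(I, O) = -7*O (K(I, O) = O*(-7) = -7*O)
V = -54 (V = -7*5 - 19 = -35 - 19 = -54)
r(U) = 6*U
y(H) = H + 6*H**3 (y(H) = (6*(H*H))*H + H = (6*H**2)*H + H = 6*H**3 + H = H + 6*H**3)
(-5007 + y(V))/(3897 + 4853) = (-5007 + (-54 + 6*(-54)**3))/(3897 + 4853) = (-5007 + (-54 + 6*(-157464)))/8750 = (-5007 + (-54 - 944784))*(1/8750) = (-5007 - 944838)*(1/8750) = -949845*1/8750 = -189969/1750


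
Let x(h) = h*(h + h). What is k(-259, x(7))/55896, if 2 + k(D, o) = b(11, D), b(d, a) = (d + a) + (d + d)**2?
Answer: 39/9316 ≈ 0.0041863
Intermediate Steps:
x(h) = 2*h**2 (x(h) = h*(2*h) = 2*h**2)
b(d, a) = a + d + 4*d**2 (b(d, a) = (a + d) + (2*d)**2 = (a + d) + 4*d**2 = a + d + 4*d**2)
k(D, o) = 493 + D (k(D, o) = -2 + (D + 11 + 4*11**2) = -2 + (D + 11 + 4*121) = -2 + (D + 11 + 484) = -2 + (495 + D) = 493 + D)
k(-259, x(7))/55896 = (493 - 259)/55896 = 234*(1/55896) = 39/9316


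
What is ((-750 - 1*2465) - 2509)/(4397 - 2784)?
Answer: -5724/1613 ≈ -3.5487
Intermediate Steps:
((-750 - 1*2465) - 2509)/(4397 - 2784) = ((-750 - 2465) - 2509)/1613 = (-3215 - 2509)*(1/1613) = -5724*1/1613 = -5724/1613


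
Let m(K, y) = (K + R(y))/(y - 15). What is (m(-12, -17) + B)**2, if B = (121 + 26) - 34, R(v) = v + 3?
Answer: 3316041/256 ≈ 12953.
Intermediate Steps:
R(v) = 3 + v
m(K, y) = (3 + K + y)/(-15 + y) (m(K, y) = (K + (3 + y))/(y - 15) = (3 + K + y)/(-15 + y))
B = 113 (B = 147 - 34 = 113)
(m(-12, -17) + B)**2 = ((3 - 12 - 17)/(-15 - 17) + 113)**2 = (-26/(-32) + 113)**2 = (-1/32*(-26) + 113)**2 = (13/16 + 113)**2 = (1821/16)**2 = 3316041/256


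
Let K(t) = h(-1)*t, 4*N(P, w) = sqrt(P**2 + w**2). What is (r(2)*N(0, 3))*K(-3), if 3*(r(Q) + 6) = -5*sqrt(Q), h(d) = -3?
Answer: -81/2 - 45*sqrt(2)/4 ≈ -56.410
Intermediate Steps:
r(Q) = -6 - 5*sqrt(Q)/3 (r(Q) = -6 + (-5*sqrt(Q))/3 = -6 - 5*sqrt(Q)/3)
N(P, w) = sqrt(P**2 + w**2)/4
K(t) = -3*t
(r(2)*N(0, 3))*K(-3) = ((-6 - 5*sqrt(2)/3)*(sqrt(0**2 + 3**2)/4))*(-3*(-3)) = ((-6 - 5*sqrt(2)/3)*(sqrt(0 + 9)/4))*9 = ((-6 - 5*sqrt(2)/3)*(sqrt(9)/4))*9 = ((-6 - 5*sqrt(2)/3)*((1/4)*3))*9 = ((-6 - 5*sqrt(2)/3)*(3/4))*9 = (-9/2 - 5*sqrt(2)/4)*9 = -81/2 - 45*sqrt(2)/4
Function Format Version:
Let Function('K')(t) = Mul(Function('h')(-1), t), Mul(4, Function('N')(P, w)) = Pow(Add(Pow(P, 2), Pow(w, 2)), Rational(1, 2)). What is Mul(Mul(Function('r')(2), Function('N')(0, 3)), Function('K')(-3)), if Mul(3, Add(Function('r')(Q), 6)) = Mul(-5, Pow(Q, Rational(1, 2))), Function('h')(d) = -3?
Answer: Add(Rational(-81, 2), Mul(Rational(-45, 4), Pow(2, Rational(1, 2)))) ≈ -56.410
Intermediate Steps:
Function('r')(Q) = Add(-6, Mul(Rational(-5, 3), Pow(Q, Rational(1, 2)))) (Function('r')(Q) = Add(-6, Mul(Rational(1, 3), Mul(-5, Pow(Q, Rational(1, 2))))) = Add(-6, Mul(Rational(-5, 3), Pow(Q, Rational(1, 2)))))
Function('N')(P, w) = Mul(Rational(1, 4), Pow(Add(Pow(P, 2), Pow(w, 2)), Rational(1, 2)))
Function('K')(t) = Mul(-3, t)
Mul(Mul(Function('r')(2), Function('N')(0, 3)), Function('K')(-3)) = Mul(Mul(Add(-6, Mul(Rational(-5, 3), Pow(2, Rational(1, 2)))), Mul(Rational(1, 4), Pow(Add(Pow(0, 2), Pow(3, 2)), Rational(1, 2)))), Mul(-3, -3)) = Mul(Mul(Add(-6, Mul(Rational(-5, 3), Pow(2, Rational(1, 2)))), Mul(Rational(1, 4), Pow(Add(0, 9), Rational(1, 2)))), 9) = Mul(Mul(Add(-6, Mul(Rational(-5, 3), Pow(2, Rational(1, 2)))), Mul(Rational(1, 4), Pow(9, Rational(1, 2)))), 9) = Mul(Mul(Add(-6, Mul(Rational(-5, 3), Pow(2, Rational(1, 2)))), Mul(Rational(1, 4), 3)), 9) = Mul(Mul(Add(-6, Mul(Rational(-5, 3), Pow(2, Rational(1, 2)))), Rational(3, 4)), 9) = Mul(Add(Rational(-9, 2), Mul(Rational(-5, 4), Pow(2, Rational(1, 2)))), 9) = Add(Rational(-81, 2), Mul(Rational(-45, 4), Pow(2, Rational(1, 2))))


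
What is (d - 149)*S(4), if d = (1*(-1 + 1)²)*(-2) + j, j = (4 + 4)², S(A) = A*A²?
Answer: -5440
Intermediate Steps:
S(A) = A³
j = 64 (j = 8² = 64)
d = 64 (d = (1*(-1 + 1)²)*(-2) + 64 = (1*0²)*(-2) + 64 = (1*0)*(-2) + 64 = 0*(-2) + 64 = 0 + 64 = 64)
(d - 149)*S(4) = (64 - 149)*4³ = -85*64 = -5440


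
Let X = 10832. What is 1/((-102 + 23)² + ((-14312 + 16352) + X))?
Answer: 1/19113 ≈ 5.2320e-5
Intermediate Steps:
1/((-102 + 23)² + ((-14312 + 16352) + X)) = 1/((-102 + 23)² + ((-14312 + 16352) + 10832)) = 1/((-79)² + (2040 + 10832)) = 1/(6241 + 12872) = 1/19113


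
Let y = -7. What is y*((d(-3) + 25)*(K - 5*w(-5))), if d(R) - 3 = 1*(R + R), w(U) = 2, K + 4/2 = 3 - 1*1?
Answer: 1540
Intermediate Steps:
K = 0 (K = -2 + (3 - 1*1) = -2 + (3 - 1) = -2 + 2 = 0)
d(R) = 3 + 2*R (d(R) = 3 + 1*(R + R) = 3 + 1*(2*R) = 3 + 2*R)
y*((d(-3) + 25)*(K - 5*w(-5))) = -7*((3 + 2*(-3)) + 25)*(0 - 5*2) = -7*((3 - 6) + 25)*(0 - 10) = -7*(-3 + 25)*(-10) = -154*(-10) = -7*(-220) = 1540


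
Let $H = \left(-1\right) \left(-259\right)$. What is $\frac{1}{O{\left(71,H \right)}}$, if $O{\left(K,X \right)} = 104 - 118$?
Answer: $- \frac{1}{14} \approx -0.071429$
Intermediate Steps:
$H = 259$
$O{\left(K,X \right)} = -14$
$\frac{1}{O{\left(71,H \right)}} = \frac{1}{-14} = - \frac{1}{14}$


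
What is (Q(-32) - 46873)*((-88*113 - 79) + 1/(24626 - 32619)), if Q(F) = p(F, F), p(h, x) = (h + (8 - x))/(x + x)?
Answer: 3755186036550/7993 ≈ 4.6981e+8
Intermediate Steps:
p(h, x) = (8 + h - x)/(2*x) (p(h, x) = (8 + h - x)/((2*x)) = (8 + h - x)*(1/(2*x)) = (8 + h - x)/(2*x))
Q(F) = 4/F (Q(F) = (8 + F - F)/(2*F) = (½)*8/F = 4/F)
(Q(-32) - 46873)*((-88*113 - 79) + 1/(24626 - 32619)) = (4/(-32) - 46873)*((-88*113 - 79) + 1/(24626 - 32619)) = (4*(-1/32) - 46873)*((-9944 - 79) + 1/(-7993)) = (-⅛ - 46873)*(-10023 - 1/7993) = -374985/8*(-80113840/7993) = 3755186036550/7993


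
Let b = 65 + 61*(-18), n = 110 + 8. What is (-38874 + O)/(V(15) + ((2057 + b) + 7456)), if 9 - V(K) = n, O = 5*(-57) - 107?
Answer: -39266/8371 ≈ -4.6907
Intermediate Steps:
n = 118
b = -1033 (b = 65 - 1098 = -1033)
O = -392 (O = -285 - 107 = -392)
V(K) = -109 (V(K) = 9 - 1*118 = 9 - 118 = -109)
(-38874 + O)/(V(15) + ((2057 + b) + 7456)) = (-38874 - 392)/(-109 + ((2057 - 1033) + 7456)) = -39266/(-109 + (1024 + 7456)) = -39266/(-109 + 8480) = -39266/8371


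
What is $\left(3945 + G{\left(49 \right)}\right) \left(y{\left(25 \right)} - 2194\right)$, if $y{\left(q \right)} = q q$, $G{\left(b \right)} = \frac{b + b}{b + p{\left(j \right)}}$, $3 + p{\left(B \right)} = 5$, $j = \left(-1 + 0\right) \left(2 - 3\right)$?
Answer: $- \frac{105276239}{17} \approx -6.1927 \cdot 10^{6}$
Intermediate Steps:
$j = 1$ ($j = \left(-1\right) \left(-1\right) = 1$)
$p{\left(B \right)} = 2$ ($p{\left(B \right)} = -3 + 5 = 2$)
$G{\left(b \right)} = \frac{2 b}{2 + b}$ ($G{\left(b \right)} = \frac{b + b}{b + 2} = \frac{2 b}{2 + b}$)
$y{\left(q \right)} = q^{2}$
$\left(3945 + G{\left(49 \right)}\right) \left(y{\left(25 \right)} - 2194\right) = \left(3945 + 2 \cdot 49 \frac{1}{2 + 49}\right) \left(25^{2} - 2194\right) = \left(3945 + 2 \cdot 49 \cdot \frac{1}{51}\right) \left(625 - 2194\right) = \left(3945 + 2 \cdot 49 \cdot \frac{1}{51}\right) \left(-1569\right) = \left(3945 + \frac{98}{51}\right) \left(-1569\right) = \frac{201293}{51} \left(-1569\right) = - \frac{105276239}{17}$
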